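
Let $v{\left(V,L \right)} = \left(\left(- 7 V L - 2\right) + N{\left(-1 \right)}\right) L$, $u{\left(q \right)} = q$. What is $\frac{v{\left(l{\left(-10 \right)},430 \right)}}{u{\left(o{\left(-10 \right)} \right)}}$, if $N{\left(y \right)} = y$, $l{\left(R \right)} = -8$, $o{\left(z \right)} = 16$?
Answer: $\frac{5176555}{8} \approx 6.4707 \cdot 10^{5}$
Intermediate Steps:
$v{\left(V,L \right)} = L \left(-3 - 7 L V\right)$ ($v{\left(V,L \right)} = \left(\left(- 7 V L - 2\right) - 1\right) L = \left(\left(- 7 L V - 2\right) - 1\right) L = \left(\left(-2 - 7 L V\right) - 1\right) L = \left(-3 - 7 L V\right) L = L \left(-3 - 7 L V\right)$)
$\frac{v{\left(l{\left(-10 \right)},430 \right)}}{u{\left(o{\left(-10 \right)} \right)}} = \frac{\left(-1\right) 430 \left(3 + 7 \cdot 430 \left(-8\right)\right)}{16} = \left(-1\right) 430 \left(3 - 24080\right) \frac{1}{16} = \left(-1\right) 430 \left(-24077\right) \frac{1}{16} = 10353110 \cdot \frac{1}{16} = \frac{5176555}{8}$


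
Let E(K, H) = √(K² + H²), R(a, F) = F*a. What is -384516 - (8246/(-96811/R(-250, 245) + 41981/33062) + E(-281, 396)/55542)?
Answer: -559040983590878/1443025383 - √235777/55542 ≈ -3.8741e+5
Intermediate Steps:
E(K, H) = √(H² + K²)
-384516 - (8246/(-96811/R(-250, 245) + 41981/33062) + E(-281, 396)/55542) = -384516 - (8246/(-96811/(245*(-250)) + 41981/33062) + √(396² + (-281)²)/55542) = -384516 - (8246/(-96811/(-61250) + 41981*(1/33062)) + √(156816 + 78961)*(1/55542)) = -384516 - (8246/(-96811*(-1/61250) + 41981/33062) + √235777*(1/55542)) = -384516 - (8246/(96811/61250 + 41981/33062) + √235777/55542) = -384516 - (8246/(1443025383/506261875) + √235777/55542) = -384516 - (8246*(506261875/1443025383) + √235777/55542) = -384516 - (4174635421250/1443025383 + √235777/55542) = -384516 + (-4174635421250/1443025383 - √235777/55542) = -559040983590878/1443025383 - √235777/55542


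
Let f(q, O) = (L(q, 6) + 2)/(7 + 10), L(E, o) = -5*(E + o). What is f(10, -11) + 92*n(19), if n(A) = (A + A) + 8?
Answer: 71866/17 ≈ 4227.4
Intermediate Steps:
L(E, o) = -5*E - 5*o
n(A) = 8 + 2*A (n(A) = 2*A + 8 = 8 + 2*A)
f(q, O) = -28/17 - 5*q/17 (f(q, O) = ((-5*q - 5*6) + 2)/(7 + 10) = ((-5*q - 30) + 2)/17 = ((-30 - 5*q) + 2)*(1/17) = (-28 - 5*q)*(1/17) = -28/17 - 5*q/17)
f(10, -11) + 92*n(19) = (-28/17 - 5/17*10) + 92*(8 + 2*19) = (-28/17 - 50/17) + 92*(8 + 38) = -78/17 + 92*46 = -78/17 + 4232 = 71866/17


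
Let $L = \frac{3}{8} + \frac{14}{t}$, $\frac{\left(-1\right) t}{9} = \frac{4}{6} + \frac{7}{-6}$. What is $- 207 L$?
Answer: $- \frac{5773}{8} \approx -721.63$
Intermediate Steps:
$t = \frac{9}{2}$ ($t = - 9 \left(\frac{4}{6} + \frac{7}{-6}\right) = - 9 \left(4 \cdot \frac{1}{6} + 7 \left(- \frac{1}{6}\right)\right) = - 9 \left(\frac{2}{3} - \frac{7}{6}\right) = \left(-9\right) \left(- \frac{1}{2}\right) = \frac{9}{2} \approx 4.5$)
$L = \frac{251}{72}$ ($L = \frac{3}{8} + \frac{14}{\frac{9}{2}} = 3 \cdot \frac{1}{8} + 14 \cdot \frac{2}{9} = \frac{3}{8} + \frac{28}{9} = \frac{251}{72} \approx 3.4861$)
$- 207 L = \left(-207\right) \frac{251}{72} = - \frac{5773}{8}$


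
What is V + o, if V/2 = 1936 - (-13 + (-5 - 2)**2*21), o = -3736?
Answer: -1896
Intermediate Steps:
V = 1840 (V = 2*(1936 - (-13 + (-5 - 2)**2*21)) = 2*(1936 - (-13 + (-7)**2*21)) = 2*(1936 - (-13 + 49*21)) = 2*(1936 - (-13 + 1029)) = 2*(1936 - 1*1016) = 2*(1936 - 1016) = 2*920 = 1840)
V + o = 1840 - 3736 = -1896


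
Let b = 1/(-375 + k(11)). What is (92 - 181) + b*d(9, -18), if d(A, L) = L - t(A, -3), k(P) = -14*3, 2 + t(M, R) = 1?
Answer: -37096/417 ≈ -88.959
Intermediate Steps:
t(M, R) = -1 (t(M, R) = -2 + 1 = -1)
k(P) = -42
d(A, L) = 1 + L (d(A, L) = L - 1*(-1) = L + 1 = 1 + L)
b = -1/417 (b = 1/(-375 - 42) = 1/(-417) = -1/417 ≈ -0.0023981)
(92 - 181) + b*d(9, -18) = (92 - 181) - (1 - 18)/417 = -89 - 1/417*(-17) = -89 + 17/417 = -37096/417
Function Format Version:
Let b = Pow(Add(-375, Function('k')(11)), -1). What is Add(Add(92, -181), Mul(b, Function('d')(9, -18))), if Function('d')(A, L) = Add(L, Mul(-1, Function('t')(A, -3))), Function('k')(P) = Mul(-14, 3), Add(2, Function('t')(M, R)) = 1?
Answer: Rational(-37096, 417) ≈ -88.959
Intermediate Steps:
Function('t')(M, R) = -1 (Function('t')(M, R) = Add(-2, 1) = -1)
Function('k')(P) = -42
Function('d')(A, L) = Add(1, L) (Function('d')(A, L) = Add(L, Mul(-1, -1)) = Add(L, 1) = Add(1, L))
b = Rational(-1, 417) (b = Pow(Add(-375, -42), -1) = Pow(-417, -1) = Rational(-1, 417) ≈ -0.0023981)
Add(Add(92, -181), Mul(b, Function('d')(9, -18))) = Add(Add(92, -181), Mul(Rational(-1, 417), Add(1, -18))) = Add(-89, Mul(Rational(-1, 417), -17)) = Add(-89, Rational(17, 417)) = Rational(-37096, 417)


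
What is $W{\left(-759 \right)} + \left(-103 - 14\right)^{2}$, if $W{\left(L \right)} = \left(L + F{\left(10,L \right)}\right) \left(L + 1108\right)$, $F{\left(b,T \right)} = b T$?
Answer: $-2900112$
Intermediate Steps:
$F{\left(b,T \right)} = T b$
$W{\left(L \right)} = 11 L \left(1108 + L\right)$ ($W{\left(L \right)} = \left(L + L 10\right) \left(L + 1108\right) = \left(L + 10 L\right) \left(1108 + L\right) = 11 L \left(1108 + L\right)$)
$W{\left(-759 \right)} + \left(-103 - 14\right)^{2} = 11 \left(-759\right) \left(1108 - 759\right) + \left(-103 - 14\right)^{2} = 11 \left(-759\right) 349 + \left(-117\right)^{2} = -2913801 + 13689 = -2900112$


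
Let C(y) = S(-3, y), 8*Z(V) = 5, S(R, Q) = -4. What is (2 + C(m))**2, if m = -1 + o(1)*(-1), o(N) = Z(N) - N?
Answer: 4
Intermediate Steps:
Z(V) = 5/8 (Z(V) = (1/8)*5 = 5/8)
o(N) = 5/8 - N
m = -5/8 (m = -1 + (5/8 - 1*1)*(-1) = -1 + (5/8 - 1)*(-1) = -1 - 3/8*(-1) = -1 + 3/8 = -5/8 ≈ -0.62500)
C(y) = -4
(2 + C(m))**2 = (2 - 4)**2 = (-2)**2 = 4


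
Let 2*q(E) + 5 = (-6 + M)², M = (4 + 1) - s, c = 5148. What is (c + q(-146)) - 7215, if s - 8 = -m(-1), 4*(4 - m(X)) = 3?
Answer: -65695/32 ≈ -2053.0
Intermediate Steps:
m(X) = 13/4 (m(X) = 4 - ¼*3 = 4 - ¾ = 13/4)
s = 19/4 (s = 8 - 1*13/4 = 8 - 13/4 = 19/4 ≈ 4.7500)
M = ¼ (M = (4 + 1) - 1*19/4 = 5 - 19/4 = ¼ ≈ 0.25000)
q(E) = 449/32 (q(E) = -5/2 + (-6 + ¼)²/2 = -5/2 + (-23/4)²/2 = -5/2 + (½)*(529/16) = -5/2 + 529/32 = 449/32)
(c + q(-146)) - 7215 = (5148 + 449/32) - 7215 = 165185/32 - 7215 = -65695/32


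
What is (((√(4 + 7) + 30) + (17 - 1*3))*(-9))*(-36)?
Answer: 14256 + 324*√11 ≈ 15331.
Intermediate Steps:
(((√(4 + 7) + 30) + (17 - 1*3))*(-9))*(-36) = (((√11 + 30) + (17 - 3))*(-9))*(-36) = (((30 + √11) + 14)*(-9))*(-36) = ((44 + √11)*(-9))*(-36) = (-396 - 9*√11)*(-36) = 14256 + 324*√11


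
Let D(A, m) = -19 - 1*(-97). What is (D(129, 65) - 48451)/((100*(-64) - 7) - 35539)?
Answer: 48373/41946 ≈ 1.1532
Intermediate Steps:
D(A, m) = 78 (D(A, m) = -19 + 97 = 78)
(D(129, 65) - 48451)/((100*(-64) - 7) - 35539) = (78 - 48451)/((100*(-64) - 7) - 35539) = -48373/((-6400 - 7) - 35539) = -48373/(-6407 - 35539) = -48373/(-41946) = -48373*(-1/41946) = 48373/41946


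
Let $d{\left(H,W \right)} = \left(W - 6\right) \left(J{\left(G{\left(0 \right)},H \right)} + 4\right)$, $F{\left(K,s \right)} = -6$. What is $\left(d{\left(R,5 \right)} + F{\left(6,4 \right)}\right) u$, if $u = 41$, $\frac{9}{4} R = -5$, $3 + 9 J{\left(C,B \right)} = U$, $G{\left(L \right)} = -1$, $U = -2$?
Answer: $- \frac{3485}{9} \approx -387.22$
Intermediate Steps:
$J{\left(C,B \right)} = - \frac{5}{9}$ ($J{\left(C,B \right)} = - \frac{1}{3} + \frac{1}{9} \left(-2\right) = - \frac{1}{3} - \frac{2}{9} = - \frac{5}{9}$)
$R = - \frac{20}{9}$ ($R = \frac{4}{9} \left(-5\right) = - \frac{20}{9} \approx -2.2222$)
$d{\left(H,W \right)} = - \frac{62}{3} + \frac{31 W}{9}$ ($d{\left(H,W \right)} = \left(W - 6\right) \left(- \frac{5}{9} + 4\right) = \left(-6 + W\right) \frac{31}{9} = - \frac{62}{3} + \frac{31 W}{9}$)
$\left(d{\left(R,5 \right)} + F{\left(6,4 \right)}\right) u = \left(\left(- \frac{62}{3} + \frac{31}{9} \cdot 5\right) - 6\right) 41 = \left(\left(- \frac{62}{3} + \frac{155}{9}\right) - 6\right) 41 = \left(- \frac{31}{9} - 6\right) 41 = \left(- \frac{85}{9}\right) 41 = - \frac{3485}{9}$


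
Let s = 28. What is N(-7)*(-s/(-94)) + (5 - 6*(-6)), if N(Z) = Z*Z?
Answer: 2613/47 ≈ 55.596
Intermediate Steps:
N(Z) = Z**2
N(-7)*(-s/(-94)) + (5 - 6*(-6)) = (-7)**2*(-1*28/(-94)) + (5 - 6*(-6)) = 49*(-28*(-1/94)) + (5 + 36) = 49*(14/47) + 41 = 686/47 + 41 = 2613/47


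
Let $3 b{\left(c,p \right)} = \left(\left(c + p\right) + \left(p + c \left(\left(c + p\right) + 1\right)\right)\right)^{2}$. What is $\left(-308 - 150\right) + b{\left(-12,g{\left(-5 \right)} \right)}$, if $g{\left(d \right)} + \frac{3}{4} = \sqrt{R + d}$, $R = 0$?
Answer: $\frac{57529}{12} - 850 i \sqrt{5} \approx 4794.1 - 1900.7 i$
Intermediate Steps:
$g{\left(d \right)} = - \frac{3}{4} + \sqrt{d}$ ($g{\left(d \right)} = - \frac{3}{4} + \sqrt{0 + d} = - \frac{3}{4} + \sqrt{d}$)
$b{\left(c,p \right)} = \frac{\left(c + 2 p + c \left(1 + c + p\right)\right)^{2}}{3}$ ($b{\left(c,p \right)} = \frac{\left(\left(c + p\right) + \left(p + c \left(\left(c + p\right) + 1\right)\right)\right)^{2}}{3} = \frac{\left(\left(c + p\right) + \left(p + c \left(1 + c + p\right)\right)\right)^{2}}{3} = \frac{\left(c + 2 p + c \left(1 + c + p\right)\right)^{2}}{3}$)
$\left(-308 - 150\right) + b{\left(-12,g{\left(-5 \right)} \right)} = \left(-308 - 150\right) + \frac{\left(\left(-12\right)^{2} + 2 \left(-12\right) + 2 \left(- \frac{3}{4} + \sqrt{-5}\right) - 12 \left(- \frac{3}{4} + \sqrt{-5}\right)\right)^{2}}{3} = -458 + \frac{\left(144 - 24 + 2 \left(- \frac{3}{4} + i \sqrt{5}\right) - 12 \left(- \frac{3}{4} + i \sqrt{5}\right)\right)^{2}}{3} = -458 + \frac{\left(144 - 24 - \left(\frac{3}{2} - 2 i \sqrt{5}\right) + \left(9 - 12 i \sqrt{5}\right)\right)^{2}}{3} = -458 + \frac{\left(\frac{255}{2} - 10 i \sqrt{5}\right)^{2}}{3}$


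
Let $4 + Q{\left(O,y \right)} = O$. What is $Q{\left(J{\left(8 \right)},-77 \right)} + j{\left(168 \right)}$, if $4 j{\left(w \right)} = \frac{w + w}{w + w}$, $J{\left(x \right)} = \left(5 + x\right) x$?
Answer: $\frac{401}{4} \approx 100.25$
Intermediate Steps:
$J{\left(x \right)} = x \left(5 + x\right)$
$Q{\left(O,y \right)} = -4 + O$
$j{\left(w \right)} = \frac{1}{4}$ ($j{\left(w \right)} = \frac{\left(w + w\right) \frac{1}{w + w}}{4} = \frac{2 w \frac{1}{2 w}}{4} = \frac{1}{4} \cdot 1 = \frac{1}{4}$)
$Q{\left(J{\left(8 \right)},-77 \right)} + j{\left(168 \right)} = \left(-4 + 8 \left(5 + 8\right)\right) + \frac{1}{4} = \left(-4 + 8 \cdot 13\right) + \frac{1}{4} = \left(-4 + 104\right) + \frac{1}{4} = 100 + \frac{1}{4} = \frac{401}{4}$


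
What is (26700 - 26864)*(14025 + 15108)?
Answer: -4777812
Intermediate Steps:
(26700 - 26864)*(14025 + 15108) = -164*29133 = -4777812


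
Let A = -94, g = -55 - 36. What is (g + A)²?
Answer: 34225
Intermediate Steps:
g = -91
(g + A)² = (-91 - 94)² = (-185)² = 34225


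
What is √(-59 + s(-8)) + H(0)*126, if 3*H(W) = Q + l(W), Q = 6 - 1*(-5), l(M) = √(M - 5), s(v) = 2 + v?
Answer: 462 + I*√65 + 42*I*√5 ≈ 462.0 + 101.98*I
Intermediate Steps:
l(M) = √(-5 + M)
Q = 11 (Q = 6 + 5 = 11)
H(W) = 11/3 + √(-5 + W)/3 (H(W) = (11 + √(-5 + W))/3 = 11/3 + √(-5 + W)/3)
√(-59 + s(-8)) + H(0)*126 = √(-59 + (2 - 8)) + (11/3 + √(-5 + 0)/3)*126 = √(-59 - 6) + (11/3 + √(-5)/3)*126 = √(-65) + (11/3 + (I*√5)/3)*126 = I*√65 + (11/3 + I*√5/3)*126 = I*√65 + (462 + 42*I*√5) = 462 + I*√65 + 42*I*√5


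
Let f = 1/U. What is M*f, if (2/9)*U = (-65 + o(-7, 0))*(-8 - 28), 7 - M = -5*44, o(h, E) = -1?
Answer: 227/10692 ≈ 0.021231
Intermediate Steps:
M = 227 (M = 7 - (-5)*44 = 7 - 1*(-220) = 7 + 220 = 227)
U = 10692 (U = 9*((-65 - 1)*(-8 - 28))/2 = 9*(-66*(-36))/2 = (9/2)*2376 = 10692)
f = 1/10692 ≈ 9.3528e-5
M*f = 227*(1/10692) = 227/10692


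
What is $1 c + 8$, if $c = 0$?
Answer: $8$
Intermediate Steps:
$1 c + 8 = 1 \cdot 0 + 8 = 0 + 8 = 8$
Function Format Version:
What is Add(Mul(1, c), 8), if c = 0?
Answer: 8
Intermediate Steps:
Add(Mul(1, c), 8) = Add(Mul(1, 0), 8) = Add(0, 8) = 8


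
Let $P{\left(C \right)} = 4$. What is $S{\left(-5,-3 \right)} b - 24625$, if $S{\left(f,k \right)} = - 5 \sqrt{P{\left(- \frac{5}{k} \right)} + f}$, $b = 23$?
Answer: $-24625 - 115 i \approx -24625.0 - 115.0 i$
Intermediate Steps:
$S{\left(f,k \right)} = - 5 \sqrt{4 + f}$
$S{\left(-5,-3 \right)} b - 24625 = - 5 \sqrt{4 - 5} \cdot 23 - 24625 = - 5 \sqrt{-1} \cdot 23 - 24625 = - 5 i 23 - 24625 = - 115 i - 24625 = -24625 - 115 i$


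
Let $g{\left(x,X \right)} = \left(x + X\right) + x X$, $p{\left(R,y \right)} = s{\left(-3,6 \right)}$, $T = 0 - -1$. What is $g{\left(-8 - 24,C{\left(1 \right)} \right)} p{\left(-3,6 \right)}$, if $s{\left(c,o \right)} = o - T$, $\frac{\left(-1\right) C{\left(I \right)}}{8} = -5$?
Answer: $-6360$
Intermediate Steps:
$C{\left(I \right)} = 40$ ($C{\left(I \right)} = \left(-8\right) \left(-5\right) = 40$)
$T = 1$ ($T = 0 + 1 = 1$)
$s{\left(c,o \right)} = -1 + o$ ($s{\left(c,o \right)} = o - 1 = -1 + o$)
$p{\left(R,y \right)} = 5$ ($p{\left(R,y \right)} = -1 + 6 = 5$)
$g{\left(x,X \right)} = X + x + X x$ ($g{\left(x,X \right)} = \left(X + x\right) + X x = X + x + X x$)
$g{\left(-8 - 24,C{\left(1 \right)} \right)} p{\left(-3,6 \right)} = \left(40 - 32 + 40 \left(-8 - 24\right)\right) 5 = \left(40 - 32 + 40 \left(-32\right)\right) 5 = \left(40 - 32 - 1280\right) 5 = \left(-1272\right) 5 = -6360$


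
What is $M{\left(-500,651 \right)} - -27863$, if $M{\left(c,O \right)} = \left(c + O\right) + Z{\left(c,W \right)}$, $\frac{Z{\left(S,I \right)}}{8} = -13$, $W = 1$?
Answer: $27910$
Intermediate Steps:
$Z{\left(S,I \right)} = -104$ ($Z{\left(S,I \right)} = 8 \left(-13\right) = -104$)
$M{\left(c,O \right)} = -104 + O + c$ ($M{\left(c,O \right)} = \left(c + O\right) - 104 = \left(O + c\right) - 104 = -104 + O + c$)
$M{\left(-500,651 \right)} - -27863 = \left(-104 + 651 - 500\right) - -27863 = 47 + 27863 = 27910$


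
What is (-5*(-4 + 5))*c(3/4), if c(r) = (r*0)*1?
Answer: 0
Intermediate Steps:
c(r) = 0 (c(r) = 0*1 = 0)
(-5*(-4 + 5))*c(3/4) = -5*(-4 + 5)*0 = -5*1*0 = -5*0 = 0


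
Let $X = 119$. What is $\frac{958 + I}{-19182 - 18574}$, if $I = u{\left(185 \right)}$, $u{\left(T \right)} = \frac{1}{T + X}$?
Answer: $- \frac{291233}{11477824} \approx -0.025374$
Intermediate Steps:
$u{\left(T \right)} = \frac{1}{119 + T}$ ($u{\left(T \right)} = \frac{1}{T + 119} = \frac{1}{119 + T}$)
$I = \frac{1}{304}$ ($I = \frac{1}{119 + 185} = \frac{1}{304} \approx 0.0032895$)
$\frac{958 + I}{-19182 - 18574} = \frac{958 + \frac{1}{304}}{-19182 - 18574} = \frac{291233}{304 \left(-37756\right)} = \frac{291233}{304} \left(- \frac{1}{37756}\right) = - \frac{291233}{11477824}$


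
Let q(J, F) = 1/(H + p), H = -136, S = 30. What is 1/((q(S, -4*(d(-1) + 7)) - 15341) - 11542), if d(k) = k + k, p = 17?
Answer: -119/3199078 ≈ -3.7198e-5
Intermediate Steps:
d(k) = 2*k
q(J, F) = -1/119 (q(J, F) = 1/(-136 + 17) = 1/(-119) = -1/119)
1/((q(S, -4*(d(-1) + 7)) - 15341) - 11542) = 1/((-1/119 - 15341) - 11542) = 1/(-1825580/119 - 11542) = 1/(-3199078/119) = -119/3199078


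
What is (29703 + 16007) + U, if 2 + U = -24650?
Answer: 21058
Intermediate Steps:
U = -24652 (U = -2 - 24650 = -24652)
(29703 + 16007) + U = (29703 + 16007) - 24652 = 45710 - 24652 = 21058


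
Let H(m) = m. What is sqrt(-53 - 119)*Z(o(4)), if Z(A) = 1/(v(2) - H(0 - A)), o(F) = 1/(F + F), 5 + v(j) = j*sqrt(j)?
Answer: -624*I*sqrt(43)/1009 - 256*I*sqrt(86)/1009 ≈ -6.4082*I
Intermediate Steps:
v(j) = -5 + j**(3/2) (v(j) = -5 + j*sqrt(j) = -5 + j**(3/2))
o(F) = 1/(2*F)
Z(A) = 1/(-5 + A + 2*sqrt(2)) (Z(A) = 1/((-5 + 2**(3/2)) - (0 - A)) = 1/((-5 + 2*sqrt(2)) - (-1)*A) = 1/((-5 + 2*sqrt(2)) + A) = 1/(-5 + A + 2*sqrt(2)))
sqrt(-53 - 119)*Z(o(4)) = sqrt(-53 - 119)/(-5 + (1/2)/4 + 2*sqrt(2)) = sqrt(-172)/(-5 + (1/2)*(1/4) + 2*sqrt(2)) = (2*I*sqrt(43))/(-5 + 1/8 + 2*sqrt(2)) = (2*I*sqrt(43))/(-39/8 + 2*sqrt(2)) = 2*I*sqrt(43)/(-39/8 + 2*sqrt(2))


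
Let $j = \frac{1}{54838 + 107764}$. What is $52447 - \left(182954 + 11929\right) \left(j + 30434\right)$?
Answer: $- \frac{50757641570707}{8558} \approx -5.931 \cdot 10^{9}$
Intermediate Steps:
$j = \frac{1}{162602} \approx 6.15 \cdot 10^{-6}$
$52447 - \left(182954 + 11929\right) \left(j + 30434\right) = 52447 - \left(182954 + 11929\right) \left(\frac{1}{162602} + 30434\right) = 52447 - 194883 \cdot \frac{4948629269}{162602} = 52447 - \frac{50758090412133}{8558} = - \frac{50757641570707}{8558}$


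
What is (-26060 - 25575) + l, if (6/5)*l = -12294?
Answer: -61880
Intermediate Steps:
l = -10245 (l = (5/6)*(-12294) = -10245)
(-26060 - 25575) + l = (-26060 - 25575) - 10245 = -51635 - 10245 = -61880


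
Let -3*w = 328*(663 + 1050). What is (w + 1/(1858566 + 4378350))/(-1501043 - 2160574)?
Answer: 1168099523807/22837197653172 ≈ 0.051149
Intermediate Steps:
w = -187288 (w = -328*(663 + 1050)/3 = -328*1713/3 = -1/3*561864 = -187288)
(w + 1/(1858566 + 4378350))/(-1501043 - 2160574) = (-187288 + 1/(1858566 + 4378350))/(-1501043 - 2160574) = (-187288 + 1/6236916)/(-3661617) = (-187288 + 1/6236916)*(-1/3661617) = -1168099523807/6236916*(-1/3661617) = 1168099523807/22837197653172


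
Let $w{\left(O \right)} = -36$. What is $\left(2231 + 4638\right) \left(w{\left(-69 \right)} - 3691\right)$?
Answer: $-25600763$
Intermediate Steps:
$\left(2231 + 4638\right) \left(w{\left(-69 \right)} - 3691\right) = \left(2231 + 4638\right) \left(-36 - 3691\right) = 6869 \left(-3727\right) = -25600763$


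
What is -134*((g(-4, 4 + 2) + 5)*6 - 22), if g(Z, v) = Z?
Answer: 2144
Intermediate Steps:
-134*((g(-4, 4 + 2) + 5)*6 - 22) = -134*((-4 + 5)*6 - 22) = -134*(1*6 - 22) = -134*(6 - 22) = -134*(-16) = 2144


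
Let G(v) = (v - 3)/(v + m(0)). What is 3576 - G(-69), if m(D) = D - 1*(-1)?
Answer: 60774/17 ≈ 3574.9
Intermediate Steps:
m(D) = 1 + D (m(D) = D + 1 = 1 + D)
G(v) = (-3 + v)/(1 + v) (G(v) = (v - 3)/(v + (1 + 0)) = (-3 + v)/(v + 1) = (-3 + v)/(1 + v))
3576 - G(-69) = 3576 - (-3 - 69)/(1 - 69) = 3576 - (-72)/(-68) = 3576 - (-1)*(-72)/68 = 3576 - 1*18/17 = 3576 - 18/17 = 60774/17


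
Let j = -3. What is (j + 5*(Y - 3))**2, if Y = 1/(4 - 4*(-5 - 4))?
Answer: 20449/64 ≈ 319.52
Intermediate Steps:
Y = 1/40 (Y = 1/(4 - 4*(-9)) = 1/(4 + 36) = 1/40 ≈ 0.025000)
(j + 5*(Y - 3))**2 = (-3 + 5*(1/40 - 3))**2 = (-3 + 5*(-119/40))**2 = (-3 - 119/8)**2 = (-143/8)**2 = 20449/64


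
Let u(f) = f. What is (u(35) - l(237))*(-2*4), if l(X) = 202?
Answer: 1336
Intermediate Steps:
(u(35) - l(237))*(-2*4) = (35 - 1*202)*(-2*4) = (35 - 202)*(-8) = -167*(-8) = 1336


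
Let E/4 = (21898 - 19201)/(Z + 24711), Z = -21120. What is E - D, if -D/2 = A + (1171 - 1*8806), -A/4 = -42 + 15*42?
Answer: -23905282/1197 ≈ -19971.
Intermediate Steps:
E = 3596/1197 (E = 4*((21898 - 19201)/(-21120 + 24711)) = 4*(2697/3591) = 4*(2697*(1/3591)) = 4*(899/1197) = 3596/1197 ≈ 3.0042)
A = -2352 (A = -4*(-42 + 15*42) = -4*(-42 + 630) = -4*588 = -2352)
D = 19974 (D = -2*(-2352 + (1171 - 1*8806)) = -2*(-2352 + (1171 - 8806)) = -2*(-2352 - 7635) = -2*(-9987) = 19974)
E - D = 3596/1197 - 1*19974 = 3596/1197 - 19974 = -23905282/1197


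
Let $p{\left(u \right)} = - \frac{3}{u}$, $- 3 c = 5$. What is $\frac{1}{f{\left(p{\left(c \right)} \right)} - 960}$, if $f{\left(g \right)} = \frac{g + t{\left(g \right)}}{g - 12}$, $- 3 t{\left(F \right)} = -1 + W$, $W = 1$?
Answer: $- \frac{17}{16323} \approx -0.0010415$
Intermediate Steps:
$c = - \frac{5}{3}$ ($c = \left(- \frac{1}{3}\right) 5 = - \frac{5}{3} \approx -1.6667$)
$t{\left(F \right)} = 0$ ($t{\left(F \right)} = - \frac{-1 + 1}{3} = \left(- \frac{1}{3}\right) 0 = 0$)
$f{\left(g \right)} = \frac{g}{-12 + g}$ ($f{\left(g \right)} = \frac{g + 0}{g - 12} = \frac{g}{-12 + g}$)
$\frac{1}{f{\left(p{\left(c \right)} \right)} - 960} = \frac{1}{\frac{\left(-3\right) \frac{1}{- \frac{5}{3}}}{-12 - \frac{3}{- \frac{5}{3}}} - 960} = \frac{1}{\frac{\left(-3\right) \left(- \frac{3}{5}\right)}{-12 - - \frac{9}{5}} - 960} = \frac{1}{\frac{9}{5 \left(-12 + \frac{9}{5}\right)} - 960} = \frac{1}{\frac{9}{5 \left(- \frac{51}{5}\right)} - 960} = \frac{1}{\frac{9}{5} \left(- \frac{5}{51}\right) - 960} = \frac{1}{- \frac{3}{17} - 960} = \frac{1}{- \frac{16323}{17}} = - \frac{17}{16323}$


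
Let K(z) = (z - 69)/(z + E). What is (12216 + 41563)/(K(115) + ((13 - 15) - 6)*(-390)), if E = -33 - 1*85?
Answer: 161337/9314 ≈ 17.322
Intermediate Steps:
E = -118 (E = -33 - 85 = -118)
K(z) = (-69 + z)/(-118 + z) (K(z) = (z - 69)/(z - 118) = (-69 + z)/(-118 + z))
(12216 + 41563)/(K(115) + ((13 - 15) - 6)*(-390)) = (12216 + 41563)/((-69 + 115)/(-118 + 115) + ((13 - 15) - 6)*(-390)) = 53779/(46/(-3) + (-2 - 6)*(-390)) = 53779/(-⅓*46 - 8*(-390)) = 53779/(-46/3 + 3120) = 53779/(9314/3) = 53779*(3/9314) = 161337/9314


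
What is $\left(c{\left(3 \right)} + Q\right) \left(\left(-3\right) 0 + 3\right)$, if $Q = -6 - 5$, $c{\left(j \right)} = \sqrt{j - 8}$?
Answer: $-33 + 3 i \sqrt{5} \approx -33.0 + 6.7082 i$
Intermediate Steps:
$c{\left(j \right)} = \sqrt{-8 + j}$
$Q = -11$ ($Q = -6 - 5 = -11$)
$\left(c{\left(3 \right)} + Q\right) \left(\left(-3\right) 0 + 3\right) = \left(\sqrt{-8 + 3} - 11\right) \left(\left(-3\right) 0 + 3\right) = \left(\sqrt{-5} - 11\right) \left(0 + 3\right) = \left(i \sqrt{5} - 11\right) 3 = \left(-11 + i \sqrt{5}\right) 3 = -33 + 3 i \sqrt{5}$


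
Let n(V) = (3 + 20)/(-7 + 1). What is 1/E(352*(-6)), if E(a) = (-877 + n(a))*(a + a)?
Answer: 1/3720640 ≈ 2.6877e-7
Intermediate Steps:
n(V) = -23/6 (n(V) = 23/(-6) = 23*(-1/6) = -23/6)
E(a) = -5285*a/3 (E(a) = (-877 - 23/6)*(a + a) = -5285*a/3)
1/E(352*(-6)) = 1/(-1860320*(-6)/3) = 1/(-5285/3*(-2112)) = 1/3720640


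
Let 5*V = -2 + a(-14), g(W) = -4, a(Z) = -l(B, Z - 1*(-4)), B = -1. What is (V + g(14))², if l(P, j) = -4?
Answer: 324/25 ≈ 12.960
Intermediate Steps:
a(Z) = 4 (a(Z) = -1*(-4) = 4)
V = ⅖ (V = (-2 + 4)/5 = (⅕)*2 = ⅖ ≈ 0.40000)
(V + g(14))² = (⅖ - 4)² = (-18/5)² = 324/25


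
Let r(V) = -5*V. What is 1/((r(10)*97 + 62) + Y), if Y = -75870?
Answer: -1/80658 ≈ -1.2398e-5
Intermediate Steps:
1/((r(10)*97 + 62) + Y) = 1/((-5*10*97 + 62) - 75870) = 1/((-50*97 + 62) - 75870) = 1/((-4850 + 62) - 75870) = 1/(-4788 - 75870) = 1/(-80658) = -1/80658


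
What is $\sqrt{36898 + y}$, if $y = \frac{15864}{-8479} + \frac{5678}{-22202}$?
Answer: $\frac{3 \sqrt{125675585638279863}}{5536787} \approx 192.08$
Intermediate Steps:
$y = - \frac{11775185}{5536787}$ ($y = 15864 \left(- \frac{1}{8479}\right) + 5678 \left(- \frac{1}{22202}\right) = - \frac{15864}{8479} - \frac{167}{653} = - \frac{11775185}{5536787} \approx -2.1267$)
$\sqrt{36898 + y} = \sqrt{36898 - \frac{11775185}{5536787}} = \sqrt{\frac{204284591541}{5536787}} = \frac{3 \sqrt{125675585638279863}}{5536787}$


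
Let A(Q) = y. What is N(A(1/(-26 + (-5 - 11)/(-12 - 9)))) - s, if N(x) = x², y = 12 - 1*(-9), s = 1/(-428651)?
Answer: 189035092/428651 ≈ 441.00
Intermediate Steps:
s = -1/428651 ≈ -2.3329e-6
y = 21 (y = 12 + 9 = 21)
A(Q) = 21
N(A(1/(-26 + (-5 - 11)/(-12 - 9)))) - s = 21² - 1*(-1/428651) = 441 + 1/428651 = 189035092/428651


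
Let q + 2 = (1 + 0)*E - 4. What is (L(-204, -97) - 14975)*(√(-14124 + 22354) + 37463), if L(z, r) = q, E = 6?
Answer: -561008425 - 14975*√8230 ≈ -5.6237e+8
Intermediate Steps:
q = 0 (q = -2 + ((1 + 0)*6 - 4) = -2 + (1*6 - 4) = -2 + (6 - 4) = -2 + 2 = 0)
L(z, r) = 0
(L(-204, -97) - 14975)*(√(-14124 + 22354) + 37463) = (0 - 14975)*(√(-14124 + 22354) + 37463) = -14975*(√8230 + 37463) = -14975*(37463 + √8230) = -561008425 - 14975*√8230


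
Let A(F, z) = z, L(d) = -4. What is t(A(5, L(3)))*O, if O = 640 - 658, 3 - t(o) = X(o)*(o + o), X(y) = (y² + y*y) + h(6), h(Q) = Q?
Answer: -5526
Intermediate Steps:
X(y) = 6 + 2*y² (X(y) = (y² + y*y) + 6 = (y² + y²) + 6 = 2*y² + 6 = 6 + 2*y²)
t(o) = 3 - 2*o*(6 + 2*o²) (t(o) = 3 - (6 + 2*o²)*(o + o) = 3 - (6 + 2*o²)*2*o = 3 - 2*o*(6 + 2*o²))
O = -18
t(A(5, L(3)))*O = (3 - 4*(-4)*(3 + (-4)²))*(-18) = (3 - 4*(-4)*(3 + 16))*(-18) = (3 - 4*(-4)*19)*(-18) = (3 + 304)*(-18) = 307*(-18) = -5526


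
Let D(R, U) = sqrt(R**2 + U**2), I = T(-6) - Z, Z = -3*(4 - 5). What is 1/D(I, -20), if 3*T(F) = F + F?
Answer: sqrt(449)/449 ≈ 0.047193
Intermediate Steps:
Z = 3 (Z = -3*(-1) = 3)
T(F) = 2*F/3 (T(F) = (F + F)/3 = (2*F)/3 = 2*F/3)
I = -7 (I = (2/3)*(-6) - 1*3 = -4 - 3 = -7)
1/D(I, -20) = 1/(sqrt((-7)**2 + (-20)**2)) = 1/(sqrt(49 + 400)) = 1/(sqrt(449)) = sqrt(449)/449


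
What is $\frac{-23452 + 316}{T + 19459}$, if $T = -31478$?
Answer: $\frac{23136}{12019} \approx 1.925$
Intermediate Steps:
$\frac{-23452 + 316}{T + 19459} = \frac{-23452 + 316}{-31478 + 19459} = - \frac{23136}{-12019} = \left(-23136\right) \left(- \frac{1}{12019}\right) = \frac{23136}{12019}$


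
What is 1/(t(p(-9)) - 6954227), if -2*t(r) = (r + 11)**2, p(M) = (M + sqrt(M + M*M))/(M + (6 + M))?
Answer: -7121199392/49522930449754673 - 6016*sqrt(2)/49522930449754673 ≈ -1.4380e-7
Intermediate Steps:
p(M) = (M + sqrt(M + M**2))/(6 + 2*M)
t(r) = -(11 + r)**2/2 (t(r) = -(r + 11)**2/2 = -(11 + r)**2/2)
1/(t(p(-9)) - 6954227) = 1/(-(11 + (-9 + sqrt(-9*(1 - 9)))/(2*(3 - 9)))**2/2 - 6954227) = 1/(-(11 + (1/2)*(-9 + sqrt(-9*(-8)))/(-6))**2/2 - 6954227) = 1/(-(11 + (1/2)*(-1/6)*(-9 + sqrt(72)))**2/2 - 6954227) = 1/(-(11 + (1/2)*(-1/6)*(-9 + 6*sqrt(2)))**2/2 - 6954227) = 1/(-(11 + (3/4 - sqrt(2)/2))**2/2 - 6954227) = 1/(-(47/4 - sqrt(2)/2)**2/2 - 6954227) = 1/(-6954227 - (47/4 - sqrt(2)/2)**2/2)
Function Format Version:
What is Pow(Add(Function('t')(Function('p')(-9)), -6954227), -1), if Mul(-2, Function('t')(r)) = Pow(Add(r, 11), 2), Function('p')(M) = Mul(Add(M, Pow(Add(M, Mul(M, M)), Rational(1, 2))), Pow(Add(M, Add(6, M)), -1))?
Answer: Add(Rational(-7121199392, 49522930449754673), Mul(Rational(-6016, 49522930449754673), Pow(2, Rational(1, 2)))) ≈ -1.4380e-7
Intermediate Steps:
Function('p')(M) = Mul(Pow(Add(6, Mul(2, M)), -1), Add(M, Pow(Add(M, Pow(M, 2)), Rational(1, 2)))) (Function('p')(M) = Mul(Add(M, Pow(Add(M, Pow(M, 2)), Rational(1, 2))), Pow(Add(6, Mul(2, M)), -1)) = Mul(Pow(Add(6, Mul(2, M)), -1), Add(M, Pow(Add(M, Pow(M, 2)), Rational(1, 2)))))
Function('t')(r) = Mul(Rational(-1, 2), Pow(Add(11, r), 2)) (Function('t')(r) = Mul(Rational(-1, 2), Pow(Add(r, 11), 2)) = Mul(Rational(-1, 2), Pow(Add(11, r), 2)))
Pow(Add(Function('t')(Function('p')(-9)), -6954227), -1) = Pow(Add(Mul(Rational(-1, 2), Pow(Add(11, Mul(Rational(1, 2), Pow(Add(3, -9), -1), Add(-9, Pow(Mul(-9, Add(1, -9)), Rational(1, 2))))), 2)), -6954227), -1) = Pow(Add(Mul(Rational(-1, 2), Pow(Add(11, Mul(Rational(1, 2), Pow(-6, -1), Add(-9, Pow(Mul(-9, -8), Rational(1, 2))))), 2)), -6954227), -1) = Pow(Add(Mul(Rational(-1, 2), Pow(Add(11, Mul(Rational(1, 2), Rational(-1, 6), Add(-9, Pow(72, Rational(1, 2))))), 2)), -6954227), -1) = Pow(Add(Mul(Rational(-1, 2), Pow(Add(11, Mul(Rational(1, 2), Rational(-1, 6), Add(-9, Mul(6, Pow(2, Rational(1, 2)))))), 2)), -6954227), -1) = Pow(Add(Mul(Rational(-1, 2), Pow(Add(11, Add(Rational(3, 4), Mul(Rational(-1, 2), Pow(2, Rational(1, 2))))), 2)), -6954227), -1) = Pow(Add(Mul(Rational(-1, 2), Pow(Add(Rational(47, 4), Mul(Rational(-1, 2), Pow(2, Rational(1, 2)))), 2)), -6954227), -1) = Pow(Add(-6954227, Mul(Rational(-1, 2), Pow(Add(Rational(47, 4), Mul(Rational(-1, 2), Pow(2, Rational(1, 2)))), 2))), -1)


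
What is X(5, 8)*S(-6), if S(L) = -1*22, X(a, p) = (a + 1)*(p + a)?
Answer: -1716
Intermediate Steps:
X(a, p) = (1 + a)*(a + p)
S(L) = -22
X(5, 8)*S(-6) = (5 + 8 + 5² + 5*8)*(-22) = (5 + 8 + 25 + 40)*(-22) = 78*(-22) = -1716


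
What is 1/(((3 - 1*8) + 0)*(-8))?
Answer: 1/40 ≈ 0.025000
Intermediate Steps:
1/(((3 - 1*8) + 0)*(-8)) = 1/(((3 - 8) + 0)*(-8)) = 1/((-5 + 0)*(-8)) = 1/(-5*(-8)) = 1/40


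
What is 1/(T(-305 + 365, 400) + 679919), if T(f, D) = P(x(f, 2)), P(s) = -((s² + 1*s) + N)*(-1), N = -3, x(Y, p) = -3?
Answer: 1/679922 ≈ 1.4708e-6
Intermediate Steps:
P(s) = -3 + s + s² (P(s) = -((s² + 1*s) - 3)*(-1) = -((s² + s) - 3)*(-1) = -((s + s²) - 3)*(-1) = -(-3 + s + s²)*(-1) = (3 - s - s²)*(-1) = -3 + s + s²)
T(f, D) = 3 (T(f, D) = -3 - 3 + (-3)² = -3 - 3 + 9 = 3)
1/(T(-305 + 365, 400) + 679919) = 1/(3 + 679919) = 1/679922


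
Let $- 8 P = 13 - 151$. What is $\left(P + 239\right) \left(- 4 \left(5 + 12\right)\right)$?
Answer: $-17425$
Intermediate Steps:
$P = \frac{69}{4}$ ($P = - \frac{13 - 151}{8} = \left(- \frac{1}{8}\right) \left(-138\right) = \frac{69}{4} \approx 17.25$)
$\left(P + 239\right) \left(- 4 \left(5 + 12\right)\right) = \left(\frac{69}{4} + 239\right) \left(- 4 \left(5 + 12\right)\right) = \frac{1025 \left(\left(-4\right) 17\right)}{4} = \frac{1025}{4} \left(-68\right) = -17425$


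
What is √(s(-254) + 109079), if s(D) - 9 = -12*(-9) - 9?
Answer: √109187 ≈ 330.43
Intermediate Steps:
s(D) = 108 (s(D) = 9 + (-12*(-9) - 9) = 9 + (108 - 9) = 9 + 99 = 108)
√(s(-254) + 109079) = √(108 + 109079) = √109187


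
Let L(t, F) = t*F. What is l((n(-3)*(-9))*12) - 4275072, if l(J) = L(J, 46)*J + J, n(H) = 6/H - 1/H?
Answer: -2784492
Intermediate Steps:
n(H) = 5/H
L(t, F) = F*t
l(J) = J + 46*J² (l(J) = (46*J)*J + J = 46*J² + J = J + 46*J²)
l((n(-3)*(-9))*12) - 4275072 = (((5/(-3))*(-9))*12)*(1 + 46*(((5/(-3))*(-9))*12)) - 4275072 = (((5*(-⅓))*(-9))*12)*(1 + 46*(((5*(-⅓))*(-9))*12)) - 4275072 = (-5/3*(-9)*12)*(1 + 46*(-5/3*(-9)*12)) - 4275072 = (15*12)*(1 + 46*(15*12)) - 4275072 = 180*(1 + 46*180) - 4275072 = 180*(1 + 8280) - 4275072 = 180*8281 - 4275072 = 1490580 - 4275072 = -2784492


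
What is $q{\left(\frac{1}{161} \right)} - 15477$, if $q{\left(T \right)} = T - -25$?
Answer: $- \frac{2487771}{161} \approx -15452.0$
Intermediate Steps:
$q{\left(T \right)} = 25 + T$ ($q{\left(T \right)} = T + 25 = 25 + T$)
$q{\left(\frac{1}{161} \right)} - 15477 = \left(25 + \frac{1}{161}\right) - 15477 = \frac{4026}{161} - 15477 = - \frac{2487771}{161}$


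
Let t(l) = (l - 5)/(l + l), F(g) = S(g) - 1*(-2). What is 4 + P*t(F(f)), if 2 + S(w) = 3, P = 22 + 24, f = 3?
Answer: -34/3 ≈ -11.333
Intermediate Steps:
P = 46
S(w) = 1 (S(w) = -2 + 3 = 1)
F(g) = 3 (F(g) = 1 - 1*(-2) = 1 + 2 = 3)
t(l) = (-5 + l)/(2*l) (t(l) = (-5 + l)/((2*l)) = (-5 + l)*(1/(2*l)) = (-5 + l)/(2*l))
4 + P*t(F(f)) = 4 + 46*((½)*(-5 + 3)/3) = 4 + 46*((½)*(⅓)*(-2)) = 4 + 46*(-⅓) = 4 - 46/3 = -34/3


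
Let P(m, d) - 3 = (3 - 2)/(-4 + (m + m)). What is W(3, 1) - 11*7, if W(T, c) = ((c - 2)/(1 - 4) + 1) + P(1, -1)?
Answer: -439/6 ≈ -73.167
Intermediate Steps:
P(m, d) = 3 + 1/(-4 + 2*m) (P(m, d) = 3 + (3 - 2)/(-4 + (m + m)) = 3 + 1/(-4 + 2*m))
W(T, c) = 25/6 - c/3 (W(T, c) = ((c - 2)/(1 - 4) + 1) + (-11 + 6*1)/(2*(-2 + 1)) = ((-2 + c)/(-3) + 1) + (½)*(-11 + 6)/(-1) = ((-2 + c)*(-⅓) + 1) + (½)*(-1)*(-5) = ((⅔ - c/3) + 1) + 5/2 = (5/3 - c/3) + 5/2 = 25/6 - c/3)
W(3, 1) - 11*7 = (25/6 - ⅓*1) - 11*7 = (25/6 - ⅓) - 77 = 23/6 - 77 = -439/6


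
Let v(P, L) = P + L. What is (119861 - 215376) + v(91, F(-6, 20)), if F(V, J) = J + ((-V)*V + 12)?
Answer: -95428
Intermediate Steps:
F(V, J) = 12 + J - V² (F(V, J) = J + (-V² + 12) = J + (12 - V²) = 12 + J - V²)
v(P, L) = L + P
(119861 - 215376) + v(91, F(-6, 20)) = (119861 - 215376) + ((12 + 20 - 1*(-6)²) + 91) = -95515 + ((12 + 20 - 1*36) + 91) = -95515 + ((12 + 20 - 36) + 91) = -95515 + (-4 + 91) = -95515 + 87 = -95428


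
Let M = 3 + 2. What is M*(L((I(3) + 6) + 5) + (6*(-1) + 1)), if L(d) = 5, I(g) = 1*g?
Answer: 0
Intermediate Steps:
I(g) = g
M = 5
M*(L((I(3) + 6) + 5) + (6*(-1) + 1)) = 5*(5 + (6*(-1) + 1)) = 5*(5 + (-6 + 1)) = 5*(5 - 5) = 5*0 = 0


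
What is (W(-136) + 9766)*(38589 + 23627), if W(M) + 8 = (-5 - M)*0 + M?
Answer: 598642352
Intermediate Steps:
W(M) = -8 + M (W(M) = -8 + ((-5 - M)*0 + M) = -8 + (0 + M) = -8 + M)
(W(-136) + 9766)*(38589 + 23627) = ((-8 - 136) + 9766)*(38589 + 23627) = (-144 + 9766)*62216 = 9622*62216 = 598642352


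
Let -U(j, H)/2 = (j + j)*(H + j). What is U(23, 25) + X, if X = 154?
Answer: -4262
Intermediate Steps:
U(j, H) = -4*j*(H + j) (U(j, H) = -2*(j + j)*(H + j) = -2*2*j*(H + j) = -4*j*(H + j))
U(23, 25) + X = -4*23*(25 + 23) + 154 = -4*23*48 + 154 = -4416 + 154 = -4262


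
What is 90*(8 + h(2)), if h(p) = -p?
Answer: 540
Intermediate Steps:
90*(8 + h(2)) = 90*(8 - 1*2) = 90*(8 - 2) = 90*6 = 540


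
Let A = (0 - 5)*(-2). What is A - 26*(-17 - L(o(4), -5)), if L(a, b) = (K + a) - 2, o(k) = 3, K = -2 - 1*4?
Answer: 322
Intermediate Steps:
K = -6 (K = -2 - 4 = -6)
L(a, b) = -8 + a (L(a, b) = (-6 + a) - 2 = -8 + a)
A = 10 (A = -5*(-2) = 10)
A - 26*(-17 - L(o(4), -5)) = 10 - 26*(-17 - (-8 + 3)) = 10 - 26*(-17 - 1*(-5)) = 10 - 26*(-17 + 5) = 10 - 26*(-12) = 10 + 312 = 322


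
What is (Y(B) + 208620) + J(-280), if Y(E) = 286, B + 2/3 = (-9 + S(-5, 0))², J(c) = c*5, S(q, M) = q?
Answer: 207506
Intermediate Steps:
J(c) = 5*c
B = 586/3 (B = -⅔ + (-9 - 5)² = -⅔ + (-14)² = -⅔ + 196 = 586/3 ≈ 195.33)
(Y(B) + 208620) + J(-280) = (286 + 208620) + 5*(-280) = 208906 - 1400 = 207506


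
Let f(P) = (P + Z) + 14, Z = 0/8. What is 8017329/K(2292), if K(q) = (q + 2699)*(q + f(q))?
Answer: 8017329/22948618 ≈ 0.34936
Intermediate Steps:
Z = 0 (Z = 0*(⅛) = 0)
f(P) = 14 + P (f(P) = (P + 0) + 14 = P + 14 = 14 + P)
K(q) = (14 + 2*q)*(2699 + q) (K(q) = (q + 2699)*(q + (14 + q)) = (2699 + q)*(14 + 2*q) = (14 + 2*q)*(2699 + q))
8017329/K(2292) = 8017329/(37786 + 2*2292² + 5412*2292) = 8017329/(37786 + 2*5253264 + 12404304) = 8017329/(37786 + 10506528 + 12404304) = 8017329/22948618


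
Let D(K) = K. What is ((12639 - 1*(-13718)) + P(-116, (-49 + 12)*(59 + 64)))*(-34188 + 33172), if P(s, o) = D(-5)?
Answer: -26773632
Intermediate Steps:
P(s, o) = -5
((12639 - 1*(-13718)) + P(-116, (-49 + 12)*(59 + 64)))*(-34188 + 33172) = ((12639 - 1*(-13718)) - 5)*(-34188 + 33172) = ((12639 + 13718) - 5)*(-1016) = (26357 - 5)*(-1016) = 26352*(-1016) = -26773632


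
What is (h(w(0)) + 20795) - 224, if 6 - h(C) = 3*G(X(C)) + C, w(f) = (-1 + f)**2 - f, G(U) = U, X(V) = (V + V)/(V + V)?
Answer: 20573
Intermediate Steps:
X(V) = 1 (X(V) = (2*V)/((2*V)) = (2*V)*(1/(2*V)) = 1)
h(C) = 3 - C (h(C) = 6 - (3*1 + C) = 6 - (3 + C) = 6 + (-3 - C) = 3 - C)
(h(w(0)) + 20795) - 224 = ((3 - ((-1 + 0)**2 - 1*0)) + 20795) - 224 = ((3 - ((-1)**2 + 0)) + 20795) - 224 = ((3 - (1 + 0)) + 20795) - 224 = ((3 - 1*1) + 20795) - 224 = ((3 - 1) + 20795) - 224 = (2 + 20795) - 224 = 20797 - 224 = 20573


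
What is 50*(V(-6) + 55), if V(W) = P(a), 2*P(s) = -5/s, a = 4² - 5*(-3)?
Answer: 85125/31 ≈ 2746.0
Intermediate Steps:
a = 31 (a = 16 + 15 = 31)
P(s) = -5/(2*s) (P(s) = (-5/s)/2 = -5/(2*s))
V(W) = -5/62 (V(W) = -5/2/31 = -5/2*1/31 = -5/62)
50*(V(-6) + 55) = 50*(-5/62 + 55) = 50*(3405/62) = 85125/31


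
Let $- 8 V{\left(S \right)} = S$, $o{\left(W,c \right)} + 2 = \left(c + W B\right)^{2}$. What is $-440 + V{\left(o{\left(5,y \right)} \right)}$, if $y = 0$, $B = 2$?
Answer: $- \frac{1809}{4} \approx -452.25$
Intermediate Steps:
$o{\left(W,c \right)} = -2 + \left(c + 2 W\right)^{2}$ ($o{\left(W,c \right)} = -2 + \left(c + W 2\right)^{2} = -2 + \left(c + 2 W\right)^{2}$)
$V{\left(S \right)} = - \frac{S}{8}$
$-440 + V{\left(o{\left(5,y \right)} \right)} = -440 - \frac{-2 + \left(0 + 2 \cdot 5\right)^{2}}{8} = -440 - \frac{-2 + \left(0 + 10\right)^{2}}{8} = -440 - \frac{-2 + 10^{2}}{8} = -440 - \frac{-2 + 100}{8} = -440 - \frac{49}{4} = - \frac{1809}{4}$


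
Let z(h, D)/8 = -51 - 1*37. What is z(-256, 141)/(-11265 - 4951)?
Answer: 88/2027 ≈ 0.043414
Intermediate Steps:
z(h, D) = -704 (z(h, D) = 8*(-51 - 1*37) = 8*(-51 - 37) = 8*(-88) = -704)
z(-256, 141)/(-11265 - 4951) = -704/(-11265 - 4951) = -704/(-16216) = -704*(-1/16216) = 88/2027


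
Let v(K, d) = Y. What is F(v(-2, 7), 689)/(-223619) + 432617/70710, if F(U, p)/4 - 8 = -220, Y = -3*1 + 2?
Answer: 96801343003/15812099490 ≈ 6.1220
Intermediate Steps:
Y = -1 (Y = -3 + 2 = -1)
v(K, d) = -1
F(U, p) = -848 (F(U, p) = 32 + 4*(-220) = 32 - 880 = -848)
F(v(-2, 7), 689)/(-223619) + 432617/70710 = -848/(-223619) + 432617/70710 = -848*(-1/223619) + 432617*(1/70710) = 848/223619 + 432617/70710 = 96801343003/15812099490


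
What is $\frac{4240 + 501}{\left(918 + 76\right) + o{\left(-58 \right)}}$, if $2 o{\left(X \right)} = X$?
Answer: $\frac{4741}{965} \approx 4.913$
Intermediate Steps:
$o{\left(X \right)} = \frac{X}{2}$
$\frac{4240 + 501}{\left(918 + 76\right) + o{\left(-58 \right)}} = \frac{4240 + 501}{\left(918 + 76\right) + \frac{1}{2} \left(-58\right)} = \frac{4741}{994 - 29} = \frac{4741}{965}$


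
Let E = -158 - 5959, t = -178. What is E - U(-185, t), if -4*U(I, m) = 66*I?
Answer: -18339/2 ≈ -9169.5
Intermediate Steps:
U(I, m) = -33*I/2
E = -6117
E - U(-185, t) = -6117 - (-33)*(-185)/2 = -6117 - 1*6105/2 = -6117 - 6105/2 = -18339/2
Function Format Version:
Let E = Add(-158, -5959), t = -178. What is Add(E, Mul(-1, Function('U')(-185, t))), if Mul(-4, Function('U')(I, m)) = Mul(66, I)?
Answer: Rational(-18339, 2) ≈ -9169.5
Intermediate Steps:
Function('U')(I, m) = Mul(Rational(-33, 2), I) (Function('U')(I, m) = Mul(Rational(-1, 4), Mul(66, I)) = Mul(Rational(-33, 2), I))
E = -6117
Add(E, Mul(-1, Function('U')(-185, t))) = Add(-6117, Mul(-1, Mul(Rational(-33, 2), -185))) = Add(-6117, Mul(-1, Rational(6105, 2))) = Add(-6117, Rational(-6105, 2)) = Rational(-18339, 2)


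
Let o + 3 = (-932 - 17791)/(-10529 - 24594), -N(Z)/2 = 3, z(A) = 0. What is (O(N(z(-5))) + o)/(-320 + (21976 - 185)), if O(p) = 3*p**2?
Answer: 1235546/251375311 ≈ 0.0049151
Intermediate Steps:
N(Z) = -6 (N(Z) = -2*3 = -6)
o = -86646/35123 (o = -3 + (-932 - 17791)/(-10529 - 24594) = -3 - 18723/(-35123) = -3 - 18723*(-1/35123) = -3 + 18723/35123 = -86646/35123 ≈ -2.4669)
(O(N(z(-5))) + o)/(-320 + (21976 - 185)) = (3*(-6)**2 - 86646/35123)/(-320 + (21976 - 185)) = (3*36 - 86646/35123)/(-320 + 21791) = (108 - 86646/35123)/21471 = (3706638/35123)*(1/21471) = 1235546/251375311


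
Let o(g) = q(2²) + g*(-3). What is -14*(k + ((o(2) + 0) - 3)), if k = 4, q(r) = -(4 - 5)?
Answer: 56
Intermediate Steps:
q(r) = 1 (q(r) = -1*(-1) = 1)
o(g) = 1 - 3*g (o(g) = 1 + g*(-3) = 1 - 3*g)
-14*(k + ((o(2) + 0) - 3)) = -14*(4 + (((1 - 3*2) + 0) - 3)) = -14*(4 + (((1 - 6) + 0) - 3)) = -14*(4 + ((-5 + 0) - 3)) = -14*(4 + (-5 - 3)) = -14*(4 - 8) = -14*(-4) = 56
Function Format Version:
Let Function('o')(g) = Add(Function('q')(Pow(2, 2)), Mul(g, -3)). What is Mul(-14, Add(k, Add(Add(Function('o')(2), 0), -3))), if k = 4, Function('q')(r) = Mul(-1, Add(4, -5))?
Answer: 56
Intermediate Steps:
Function('q')(r) = 1 (Function('q')(r) = Mul(-1, -1) = 1)
Function('o')(g) = Add(1, Mul(-3, g)) (Function('o')(g) = Add(1, Mul(g, -3)) = Add(1, Mul(-3, g)))
Mul(-14, Add(k, Add(Add(Function('o')(2), 0), -3))) = Mul(-14, Add(4, Add(Add(Add(1, Mul(-3, 2)), 0), -3))) = Mul(-14, Add(4, Add(Add(Add(1, -6), 0), -3))) = Mul(-14, Add(4, Add(Add(-5, 0), -3))) = Mul(-14, Add(4, Add(-5, -3))) = Mul(-14, Add(4, -8)) = Mul(-14, -4) = 56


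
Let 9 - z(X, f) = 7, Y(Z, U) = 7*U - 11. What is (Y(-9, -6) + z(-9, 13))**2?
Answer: 2601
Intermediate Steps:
Y(Z, U) = -11 + 7*U
z(X, f) = 2 (z(X, f) = 9 - 1*7 = 9 - 7 = 2)
(Y(-9, -6) + z(-9, 13))**2 = ((-11 + 7*(-6)) + 2)**2 = ((-11 - 42) + 2)**2 = (-53 + 2)**2 = (-51)**2 = 2601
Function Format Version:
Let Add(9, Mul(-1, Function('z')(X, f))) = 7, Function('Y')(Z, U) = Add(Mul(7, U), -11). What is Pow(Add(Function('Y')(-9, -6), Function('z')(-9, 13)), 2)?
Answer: 2601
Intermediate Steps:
Function('Y')(Z, U) = Add(-11, Mul(7, U))
Function('z')(X, f) = 2 (Function('z')(X, f) = Add(9, Mul(-1, 7)) = Add(9, -7) = 2)
Pow(Add(Function('Y')(-9, -6), Function('z')(-9, 13)), 2) = Pow(Add(Add(-11, Mul(7, -6)), 2), 2) = Pow(Add(Add(-11, -42), 2), 2) = Pow(Add(-53, 2), 2) = Pow(-51, 2) = 2601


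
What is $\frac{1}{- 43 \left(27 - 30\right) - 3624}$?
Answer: $- \frac{1}{3495} \approx -0.00028612$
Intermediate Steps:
$\frac{1}{- 43 \left(27 - 30\right) - 3624} = \frac{1}{\left(-43\right) \left(-3\right) - 3624} = \frac{1}{129 - 3624} = \frac{1}{-3495} = - \frac{1}{3495}$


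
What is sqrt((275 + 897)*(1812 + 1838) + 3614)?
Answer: sqrt(4281414) ≈ 2069.2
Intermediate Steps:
sqrt((275 + 897)*(1812 + 1838) + 3614) = sqrt(1172*3650 + 3614) = sqrt(4277800 + 3614) = sqrt(4281414)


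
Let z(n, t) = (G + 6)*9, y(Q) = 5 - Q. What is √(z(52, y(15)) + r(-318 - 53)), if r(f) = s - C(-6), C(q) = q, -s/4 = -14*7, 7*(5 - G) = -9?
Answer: 2*√6230/7 ≈ 22.552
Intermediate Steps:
G = 44/7 (G = 5 - ⅐*(-9) = 5 + 9/7 = 44/7 ≈ 6.2857)
s = 392 (s = -(-56)*7 = -4*(-98) = 392)
r(f) = 398 (r(f) = 392 - 1*(-6) = 392 + 6 = 398)
z(n, t) = 774/7 (z(n, t) = (44/7 + 6)*9 = (86/7)*9 = 774/7)
√(z(52, y(15)) + r(-318 - 53)) = √(774/7 + 398) = √(3560/7) = 2*√6230/7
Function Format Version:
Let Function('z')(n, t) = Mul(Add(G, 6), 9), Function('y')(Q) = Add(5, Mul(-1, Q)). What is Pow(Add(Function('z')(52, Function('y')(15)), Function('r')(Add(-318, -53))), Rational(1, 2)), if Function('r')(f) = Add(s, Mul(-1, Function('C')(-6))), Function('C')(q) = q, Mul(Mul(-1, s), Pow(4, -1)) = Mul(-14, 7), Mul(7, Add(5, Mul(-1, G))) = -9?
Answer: Mul(Rational(2, 7), Pow(6230, Rational(1, 2))) ≈ 22.552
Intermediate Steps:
G = Rational(44, 7) (G = Add(5, Mul(Rational(-1, 7), -9)) = Add(5, Rational(9, 7)) = Rational(44, 7) ≈ 6.2857)
s = 392 (s = Mul(-4, Mul(-14, 7)) = Mul(-4, -98) = 392)
Function('r')(f) = 398 (Function('r')(f) = Add(392, Mul(-1, -6)) = Add(392, 6) = 398)
Function('z')(n, t) = Rational(774, 7) (Function('z')(n, t) = Mul(Add(Rational(44, 7), 6), 9) = Mul(Rational(86, 7), 9) = Rational(774, 7))
Pow(Add(Function('z')(52, Function('y')(15)), Function('r')(Add(-318, -53))), Rational(1, 2)) = Pow(Add(Rational(774, 7), 398), Rational(1, 2)) = Pow(Rational(3560, 7), Rational(1, 2)) = Mul(Rational(2, 7), Pow(6230, Rational(1, 2)))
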